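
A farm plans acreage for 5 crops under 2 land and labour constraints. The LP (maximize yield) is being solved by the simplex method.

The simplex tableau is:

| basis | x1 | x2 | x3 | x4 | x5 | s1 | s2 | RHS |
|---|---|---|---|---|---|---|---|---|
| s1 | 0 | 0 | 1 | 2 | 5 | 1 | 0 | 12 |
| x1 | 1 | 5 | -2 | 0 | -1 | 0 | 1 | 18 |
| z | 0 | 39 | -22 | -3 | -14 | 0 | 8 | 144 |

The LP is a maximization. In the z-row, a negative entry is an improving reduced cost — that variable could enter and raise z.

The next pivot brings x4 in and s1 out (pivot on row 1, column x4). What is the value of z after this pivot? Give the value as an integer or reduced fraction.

162

Minimum ratio for x4: 12/2 = 6.
z changes by −(z-row coeff of x4)·ratio = −(-3)·6 = 18.
New z = 144 + 18 = 162.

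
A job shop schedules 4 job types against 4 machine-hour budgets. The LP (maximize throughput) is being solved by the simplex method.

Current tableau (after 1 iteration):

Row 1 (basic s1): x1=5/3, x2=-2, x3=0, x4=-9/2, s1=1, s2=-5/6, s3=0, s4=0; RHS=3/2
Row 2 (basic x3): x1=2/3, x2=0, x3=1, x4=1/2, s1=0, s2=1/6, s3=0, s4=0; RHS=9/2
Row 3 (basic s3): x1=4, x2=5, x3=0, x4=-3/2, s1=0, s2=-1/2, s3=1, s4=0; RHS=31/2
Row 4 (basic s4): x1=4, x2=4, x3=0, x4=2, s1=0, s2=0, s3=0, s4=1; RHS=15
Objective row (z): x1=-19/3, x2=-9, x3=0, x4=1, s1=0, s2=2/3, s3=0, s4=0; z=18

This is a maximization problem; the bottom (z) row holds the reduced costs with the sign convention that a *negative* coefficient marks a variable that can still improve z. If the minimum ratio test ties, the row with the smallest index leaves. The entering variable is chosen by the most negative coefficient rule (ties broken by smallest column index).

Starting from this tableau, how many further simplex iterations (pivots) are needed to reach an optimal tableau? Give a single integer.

3

pivot: x2 in, s3 out → z = 459/10
pivot: x4 in, s4 out → z = 1513/32
pivot: s2 in, x4 out → z = 569/12
No improving column remains; optimal.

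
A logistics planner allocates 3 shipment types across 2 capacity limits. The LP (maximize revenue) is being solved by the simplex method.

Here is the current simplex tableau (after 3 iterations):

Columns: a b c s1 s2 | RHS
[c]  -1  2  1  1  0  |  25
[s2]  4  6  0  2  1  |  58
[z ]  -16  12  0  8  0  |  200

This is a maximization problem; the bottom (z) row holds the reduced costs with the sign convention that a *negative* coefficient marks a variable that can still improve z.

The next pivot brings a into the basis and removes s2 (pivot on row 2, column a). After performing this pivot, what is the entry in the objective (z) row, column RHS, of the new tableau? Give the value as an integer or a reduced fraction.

432

Pivot element is row 2, column a: 4.
Normalize row 2: new (row 2, RHS) = 58/4 = 29/2.
z-row ← z-row − (-16)·(new row 2): 200 − (-16)·(29/2) = 432.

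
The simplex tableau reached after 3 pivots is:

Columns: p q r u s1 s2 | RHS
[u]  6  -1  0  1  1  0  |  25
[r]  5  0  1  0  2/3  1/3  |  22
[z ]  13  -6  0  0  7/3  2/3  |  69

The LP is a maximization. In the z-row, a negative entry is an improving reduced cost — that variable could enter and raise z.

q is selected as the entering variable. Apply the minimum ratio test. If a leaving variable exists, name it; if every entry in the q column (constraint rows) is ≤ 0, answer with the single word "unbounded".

unbounded

q-column entries: row 1: -1, row 2: 0. All ≤ 0, so q can increase without bound; the LP is unbounded in this direction.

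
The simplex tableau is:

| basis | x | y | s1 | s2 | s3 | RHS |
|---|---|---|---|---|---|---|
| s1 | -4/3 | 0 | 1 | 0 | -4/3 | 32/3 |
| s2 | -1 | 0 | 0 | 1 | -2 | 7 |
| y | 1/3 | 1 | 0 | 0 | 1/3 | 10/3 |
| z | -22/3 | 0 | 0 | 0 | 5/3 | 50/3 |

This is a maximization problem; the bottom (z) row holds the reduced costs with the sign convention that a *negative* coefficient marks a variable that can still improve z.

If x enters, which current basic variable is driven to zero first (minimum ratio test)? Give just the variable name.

y

Ratios: row 1 (s1): entry -4/3 ≤ 0, skip; row 2 (s2): entry -1 ≤ 0, skip; row 3 (y): (10/3)/(1/3) = 10.
Minimum ratio 10 is in the y row, so y leaves.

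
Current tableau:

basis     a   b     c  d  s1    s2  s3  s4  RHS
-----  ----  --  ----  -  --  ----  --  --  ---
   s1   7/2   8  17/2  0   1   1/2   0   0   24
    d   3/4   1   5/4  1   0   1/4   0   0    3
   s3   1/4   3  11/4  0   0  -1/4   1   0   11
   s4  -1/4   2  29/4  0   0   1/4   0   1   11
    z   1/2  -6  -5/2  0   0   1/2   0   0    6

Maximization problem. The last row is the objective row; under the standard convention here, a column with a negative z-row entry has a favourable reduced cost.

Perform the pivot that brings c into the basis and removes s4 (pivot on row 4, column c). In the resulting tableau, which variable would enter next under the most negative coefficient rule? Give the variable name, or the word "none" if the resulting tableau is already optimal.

Pivot element 29/4. New z-row = old z-row − (-5/2)·(row 4/(29/4)).
Updated z-row coefficients: a: 12/29, b: -154/29, c: 0, d: 0, s1: 0, s2: 17/29, s3: 0, s4: 10/29.
The most negative is -154/29 in column b, so b would enter next.

b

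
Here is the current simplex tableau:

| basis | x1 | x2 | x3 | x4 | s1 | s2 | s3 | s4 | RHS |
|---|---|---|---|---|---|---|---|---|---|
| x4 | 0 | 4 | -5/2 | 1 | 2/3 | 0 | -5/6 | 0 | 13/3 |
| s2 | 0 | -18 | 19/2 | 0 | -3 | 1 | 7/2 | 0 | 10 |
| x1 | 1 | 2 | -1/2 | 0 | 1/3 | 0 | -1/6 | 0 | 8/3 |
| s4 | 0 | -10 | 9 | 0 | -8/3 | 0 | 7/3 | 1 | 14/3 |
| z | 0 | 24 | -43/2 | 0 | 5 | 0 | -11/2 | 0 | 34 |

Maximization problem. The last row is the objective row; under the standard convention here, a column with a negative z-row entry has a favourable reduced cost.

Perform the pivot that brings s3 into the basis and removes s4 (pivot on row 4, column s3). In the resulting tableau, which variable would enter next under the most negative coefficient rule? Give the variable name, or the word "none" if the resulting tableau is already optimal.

Pivot element 7/3. New z-row = old z-row − (-11/2)·(row 4/(7/3)).
Updated z-row coefficients: x1: 0, x2: 3/7, x3: -2/7, x4: 0, s1: -9/7, s2: 0, s3: 0, s4: 33/14.
The most negative is -9/7 in column s1, so s1 would enter next.

s1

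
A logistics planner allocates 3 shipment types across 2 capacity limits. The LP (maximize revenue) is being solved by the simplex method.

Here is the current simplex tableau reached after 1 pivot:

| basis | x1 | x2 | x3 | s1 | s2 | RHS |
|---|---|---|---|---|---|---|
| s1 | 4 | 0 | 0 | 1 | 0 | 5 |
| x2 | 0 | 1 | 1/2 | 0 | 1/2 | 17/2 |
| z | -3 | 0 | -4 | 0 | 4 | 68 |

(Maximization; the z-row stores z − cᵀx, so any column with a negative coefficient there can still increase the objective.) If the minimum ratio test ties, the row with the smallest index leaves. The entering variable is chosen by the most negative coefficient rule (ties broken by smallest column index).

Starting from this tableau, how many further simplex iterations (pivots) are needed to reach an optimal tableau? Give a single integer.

pivot: x3 in, x2 out → z = 136
pivot: x1 in, s1 out → z = 559/4
No improving column remains; optimal.

2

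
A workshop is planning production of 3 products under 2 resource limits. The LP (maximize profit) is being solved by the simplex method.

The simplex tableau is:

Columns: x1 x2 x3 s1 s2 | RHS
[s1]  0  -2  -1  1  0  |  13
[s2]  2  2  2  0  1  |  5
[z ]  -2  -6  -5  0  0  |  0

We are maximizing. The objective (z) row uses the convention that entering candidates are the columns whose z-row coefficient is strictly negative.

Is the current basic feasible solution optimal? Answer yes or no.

no

Column x1 has objective-row coefficient -2, which is negative; an improving pivot exists, so not yet optimal.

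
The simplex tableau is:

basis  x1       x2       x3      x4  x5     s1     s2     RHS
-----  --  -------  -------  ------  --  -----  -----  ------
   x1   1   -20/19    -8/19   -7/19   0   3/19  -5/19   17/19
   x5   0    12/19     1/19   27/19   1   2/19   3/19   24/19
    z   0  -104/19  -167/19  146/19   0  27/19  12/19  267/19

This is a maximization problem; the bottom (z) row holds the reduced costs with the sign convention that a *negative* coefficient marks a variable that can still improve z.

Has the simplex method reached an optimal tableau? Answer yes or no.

no

Column x2 has objective-row coefficient -104/19, which is negative; an improving pivot exists, so not yet optimal.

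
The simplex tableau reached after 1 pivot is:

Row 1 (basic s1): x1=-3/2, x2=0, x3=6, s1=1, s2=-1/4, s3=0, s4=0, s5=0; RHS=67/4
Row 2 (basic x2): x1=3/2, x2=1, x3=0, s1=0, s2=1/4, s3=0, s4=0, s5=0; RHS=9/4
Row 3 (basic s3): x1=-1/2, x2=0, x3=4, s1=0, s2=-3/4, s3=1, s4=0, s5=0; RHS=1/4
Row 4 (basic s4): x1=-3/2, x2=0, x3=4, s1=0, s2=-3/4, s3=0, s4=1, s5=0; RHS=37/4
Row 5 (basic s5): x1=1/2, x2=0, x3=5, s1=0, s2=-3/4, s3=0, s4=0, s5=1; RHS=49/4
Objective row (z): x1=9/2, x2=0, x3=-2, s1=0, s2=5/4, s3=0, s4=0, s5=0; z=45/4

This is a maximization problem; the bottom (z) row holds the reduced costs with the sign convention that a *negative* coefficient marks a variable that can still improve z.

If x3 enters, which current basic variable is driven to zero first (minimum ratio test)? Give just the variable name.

Ratios: row 1 (s1): (67/4)/6 = 67/24; row 2 (x2): entry 0 ≤ 0, skip; row 3 (s3): (1/4)/4 = 1/16; row 4 (s4): (37/4)/4 = 37/16; row 5 (s5): (49/4)/5 = 49/20.
Minimum ratio 1/16 is in the s3 row, so s3 leaves.

s3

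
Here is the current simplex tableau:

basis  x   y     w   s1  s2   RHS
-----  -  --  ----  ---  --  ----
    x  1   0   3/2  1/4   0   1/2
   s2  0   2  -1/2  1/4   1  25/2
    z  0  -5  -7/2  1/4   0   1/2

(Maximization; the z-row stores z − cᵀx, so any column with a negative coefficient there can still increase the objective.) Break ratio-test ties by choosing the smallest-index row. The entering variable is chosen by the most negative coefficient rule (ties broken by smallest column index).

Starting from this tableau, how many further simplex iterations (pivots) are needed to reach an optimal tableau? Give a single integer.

pivot: y in, s2 out → z = 127/4
pivot: w in, x out → z = 100/3
No improving column remains; optimal.

2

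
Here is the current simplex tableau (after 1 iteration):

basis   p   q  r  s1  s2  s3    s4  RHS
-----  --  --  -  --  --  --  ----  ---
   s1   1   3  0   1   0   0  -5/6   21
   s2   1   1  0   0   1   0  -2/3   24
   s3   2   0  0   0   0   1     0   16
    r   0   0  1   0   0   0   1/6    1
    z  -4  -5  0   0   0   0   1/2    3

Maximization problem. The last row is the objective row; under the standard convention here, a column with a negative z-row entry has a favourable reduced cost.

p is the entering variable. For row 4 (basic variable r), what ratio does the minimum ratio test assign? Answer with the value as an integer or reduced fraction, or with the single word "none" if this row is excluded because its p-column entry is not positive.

The p entry in row 4 is 0 ≤ 0, so this row gives no ratio.

none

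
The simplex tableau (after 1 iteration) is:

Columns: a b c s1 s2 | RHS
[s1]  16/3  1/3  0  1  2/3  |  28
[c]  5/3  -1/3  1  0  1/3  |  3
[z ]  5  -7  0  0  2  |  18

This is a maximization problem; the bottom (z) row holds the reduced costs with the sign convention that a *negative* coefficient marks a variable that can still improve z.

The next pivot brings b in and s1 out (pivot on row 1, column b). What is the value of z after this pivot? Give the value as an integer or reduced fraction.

606

Minimum ratio for b: 28/(1/3) = 84.
z changes by −(z-row coeff of b)·ratio = −(-7)·84 = 588.
New z = 18 + 588 = 606.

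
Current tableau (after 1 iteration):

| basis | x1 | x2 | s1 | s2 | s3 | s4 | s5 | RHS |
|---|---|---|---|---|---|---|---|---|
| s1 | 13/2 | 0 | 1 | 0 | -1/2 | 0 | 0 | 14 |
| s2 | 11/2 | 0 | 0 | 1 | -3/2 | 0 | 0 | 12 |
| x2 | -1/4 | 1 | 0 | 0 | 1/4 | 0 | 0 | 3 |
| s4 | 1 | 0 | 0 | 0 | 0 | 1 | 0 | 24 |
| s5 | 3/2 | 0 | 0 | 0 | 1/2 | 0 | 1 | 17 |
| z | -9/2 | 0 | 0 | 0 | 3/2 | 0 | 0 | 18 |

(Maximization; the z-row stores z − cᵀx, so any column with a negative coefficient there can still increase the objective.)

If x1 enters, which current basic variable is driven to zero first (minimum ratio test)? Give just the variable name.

s1

Ratios: row 1 (s1): 14/(13/2) = 28/13; row 2 (s2): 12/(11/2) = 24/11; row 3 (x2): entry -1/4 ≤ 0, skip; row 4 (s4): 24/1 = 24; row 5 (s5): 17/(3/2) = 34/3.
Minimum ratio 28/13 is in the s1 row, so s1 leaves.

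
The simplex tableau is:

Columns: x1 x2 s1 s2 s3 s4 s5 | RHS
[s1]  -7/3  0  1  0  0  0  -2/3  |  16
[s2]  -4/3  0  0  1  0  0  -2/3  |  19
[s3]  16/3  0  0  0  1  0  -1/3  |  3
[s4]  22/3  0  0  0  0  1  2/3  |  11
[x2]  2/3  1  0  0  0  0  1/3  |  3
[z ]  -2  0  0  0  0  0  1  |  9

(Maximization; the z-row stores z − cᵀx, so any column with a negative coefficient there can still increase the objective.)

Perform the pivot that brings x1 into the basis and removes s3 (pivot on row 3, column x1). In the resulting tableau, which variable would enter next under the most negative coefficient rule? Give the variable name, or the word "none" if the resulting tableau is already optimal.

Pivot element 16/3. New z-row = old z-row − (-2)·(row 3/(16/3)).
Updated z-row coefficients: x1: 0, x2: 0, s1: 0, s2: 0, s3: 3/8, s4: 0, s5: 7/8.
No coefficient is strictly negative; the tableau after this pivot is optimal.

none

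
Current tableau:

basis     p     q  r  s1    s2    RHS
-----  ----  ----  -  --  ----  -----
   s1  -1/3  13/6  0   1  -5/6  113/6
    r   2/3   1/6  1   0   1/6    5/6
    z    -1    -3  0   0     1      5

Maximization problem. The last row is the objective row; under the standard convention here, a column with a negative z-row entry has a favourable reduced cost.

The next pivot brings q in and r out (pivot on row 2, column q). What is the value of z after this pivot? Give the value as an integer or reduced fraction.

20

Minimum ratio for q: (5/6)/(1/6) = 5.
z changes by −(z-row coeff of q)·ratio = −(-3)·5 = 15.
New z = 5 + 15 = 20.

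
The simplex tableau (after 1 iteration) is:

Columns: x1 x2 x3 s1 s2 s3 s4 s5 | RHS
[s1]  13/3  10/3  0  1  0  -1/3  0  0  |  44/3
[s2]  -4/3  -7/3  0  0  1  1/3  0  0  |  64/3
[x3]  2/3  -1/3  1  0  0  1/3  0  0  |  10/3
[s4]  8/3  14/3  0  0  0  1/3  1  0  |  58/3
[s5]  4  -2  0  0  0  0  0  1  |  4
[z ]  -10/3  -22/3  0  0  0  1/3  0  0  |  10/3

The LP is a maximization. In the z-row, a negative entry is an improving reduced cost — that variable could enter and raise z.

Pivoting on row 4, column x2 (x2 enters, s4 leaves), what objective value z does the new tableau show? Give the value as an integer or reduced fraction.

Minimum ratio for x2: (58/3)/(14/3) = 29/7.
z changes by −(z-row coeff of x2)·ratio = −(-22/3)·(29/7) = 638/21.
New z = 10/3 + (638/21) = 236/7.

236/7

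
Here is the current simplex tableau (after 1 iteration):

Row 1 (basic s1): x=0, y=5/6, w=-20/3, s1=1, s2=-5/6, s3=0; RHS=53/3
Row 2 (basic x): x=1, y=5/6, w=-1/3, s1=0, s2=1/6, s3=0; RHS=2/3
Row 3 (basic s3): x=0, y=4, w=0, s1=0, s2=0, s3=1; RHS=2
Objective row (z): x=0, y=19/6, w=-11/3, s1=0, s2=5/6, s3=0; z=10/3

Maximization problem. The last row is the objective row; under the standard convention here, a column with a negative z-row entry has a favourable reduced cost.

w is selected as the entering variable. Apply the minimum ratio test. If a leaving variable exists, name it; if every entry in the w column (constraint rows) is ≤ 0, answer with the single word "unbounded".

unbounded

w-column entries: row 1: -20/3, row 2: -1/3, row 3: 0. All ≤ 0, so w can increase without bound; the LP is unbounded in this direction.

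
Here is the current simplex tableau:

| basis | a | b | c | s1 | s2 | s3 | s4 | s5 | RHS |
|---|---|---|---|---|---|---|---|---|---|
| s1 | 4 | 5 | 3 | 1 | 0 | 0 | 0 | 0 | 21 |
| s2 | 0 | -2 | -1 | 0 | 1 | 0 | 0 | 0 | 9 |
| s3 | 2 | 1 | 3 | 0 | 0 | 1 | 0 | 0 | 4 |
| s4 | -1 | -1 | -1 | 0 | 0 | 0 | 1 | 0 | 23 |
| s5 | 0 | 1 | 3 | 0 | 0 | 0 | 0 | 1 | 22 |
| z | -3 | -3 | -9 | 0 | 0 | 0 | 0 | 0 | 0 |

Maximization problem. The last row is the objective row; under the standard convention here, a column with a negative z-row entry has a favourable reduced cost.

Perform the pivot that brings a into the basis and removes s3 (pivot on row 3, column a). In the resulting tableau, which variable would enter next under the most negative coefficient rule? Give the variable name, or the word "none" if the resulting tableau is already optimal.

Pivot element 2. New z-row = old z-row − (-3)·(row 3/2).
Updated z-row coefficients: a: 0, b: -3/2, c: -9/2, s1: 0, s2: 0, s3: 3/2, s4: 0, s5: 0.
The most negative is -9/2 in column c, so c would enter next.

c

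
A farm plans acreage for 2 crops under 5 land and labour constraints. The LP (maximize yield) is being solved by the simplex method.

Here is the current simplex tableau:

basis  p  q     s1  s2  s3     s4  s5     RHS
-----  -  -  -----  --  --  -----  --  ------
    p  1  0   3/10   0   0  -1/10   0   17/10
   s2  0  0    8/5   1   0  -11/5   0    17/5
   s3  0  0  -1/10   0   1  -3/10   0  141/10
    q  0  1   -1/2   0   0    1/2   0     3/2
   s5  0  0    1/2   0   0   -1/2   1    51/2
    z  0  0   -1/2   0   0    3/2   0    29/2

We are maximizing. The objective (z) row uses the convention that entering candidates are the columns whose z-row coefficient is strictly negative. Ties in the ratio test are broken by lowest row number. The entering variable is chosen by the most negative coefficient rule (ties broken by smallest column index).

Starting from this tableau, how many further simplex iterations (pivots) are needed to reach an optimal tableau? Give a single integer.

1

pivot: s1 in, s2 out → z = 249/16
No improving column remains; optimal.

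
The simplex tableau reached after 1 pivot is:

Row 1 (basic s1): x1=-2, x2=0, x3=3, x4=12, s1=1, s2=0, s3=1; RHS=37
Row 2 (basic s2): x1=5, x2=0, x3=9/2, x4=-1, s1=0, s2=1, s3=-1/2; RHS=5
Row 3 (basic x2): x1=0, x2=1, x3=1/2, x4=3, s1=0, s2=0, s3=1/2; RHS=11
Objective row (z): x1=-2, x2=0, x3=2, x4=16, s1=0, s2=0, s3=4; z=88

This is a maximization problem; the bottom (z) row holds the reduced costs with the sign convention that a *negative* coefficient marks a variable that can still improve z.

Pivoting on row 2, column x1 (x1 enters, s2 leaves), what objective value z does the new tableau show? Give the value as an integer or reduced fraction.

Minimum ratio for x1: 5/5 = 1.
z changes by −(z-row coeff of x1)·ratio = −(-2)·1 = 2.
New z = 88 + 2 = 90.

90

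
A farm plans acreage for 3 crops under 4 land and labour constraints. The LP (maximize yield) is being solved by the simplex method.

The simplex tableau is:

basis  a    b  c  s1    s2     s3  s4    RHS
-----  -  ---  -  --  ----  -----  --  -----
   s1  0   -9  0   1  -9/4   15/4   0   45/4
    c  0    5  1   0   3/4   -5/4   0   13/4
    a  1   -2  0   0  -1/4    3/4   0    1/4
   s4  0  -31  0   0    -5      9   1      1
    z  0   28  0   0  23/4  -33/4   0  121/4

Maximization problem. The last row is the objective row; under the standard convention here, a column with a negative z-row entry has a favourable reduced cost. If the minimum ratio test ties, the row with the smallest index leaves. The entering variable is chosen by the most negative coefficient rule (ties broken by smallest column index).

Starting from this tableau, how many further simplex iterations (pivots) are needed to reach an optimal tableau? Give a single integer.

pivot: s3 in, s4 out → z = 187/6
pivot: b in, a out → z = 219/7
No improving column remains; optimal.

2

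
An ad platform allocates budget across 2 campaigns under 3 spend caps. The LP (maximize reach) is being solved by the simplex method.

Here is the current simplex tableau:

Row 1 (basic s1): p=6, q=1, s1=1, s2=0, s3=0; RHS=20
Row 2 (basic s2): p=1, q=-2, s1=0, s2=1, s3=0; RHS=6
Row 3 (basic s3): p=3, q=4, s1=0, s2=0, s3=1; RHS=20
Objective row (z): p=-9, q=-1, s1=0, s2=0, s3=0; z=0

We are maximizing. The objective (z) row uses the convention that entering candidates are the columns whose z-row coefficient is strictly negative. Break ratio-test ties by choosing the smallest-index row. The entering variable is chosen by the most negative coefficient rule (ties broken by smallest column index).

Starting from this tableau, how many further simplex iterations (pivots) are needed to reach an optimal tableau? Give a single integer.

1

pivot: p in, s1 out → z = 30
No improving column remains; optimal.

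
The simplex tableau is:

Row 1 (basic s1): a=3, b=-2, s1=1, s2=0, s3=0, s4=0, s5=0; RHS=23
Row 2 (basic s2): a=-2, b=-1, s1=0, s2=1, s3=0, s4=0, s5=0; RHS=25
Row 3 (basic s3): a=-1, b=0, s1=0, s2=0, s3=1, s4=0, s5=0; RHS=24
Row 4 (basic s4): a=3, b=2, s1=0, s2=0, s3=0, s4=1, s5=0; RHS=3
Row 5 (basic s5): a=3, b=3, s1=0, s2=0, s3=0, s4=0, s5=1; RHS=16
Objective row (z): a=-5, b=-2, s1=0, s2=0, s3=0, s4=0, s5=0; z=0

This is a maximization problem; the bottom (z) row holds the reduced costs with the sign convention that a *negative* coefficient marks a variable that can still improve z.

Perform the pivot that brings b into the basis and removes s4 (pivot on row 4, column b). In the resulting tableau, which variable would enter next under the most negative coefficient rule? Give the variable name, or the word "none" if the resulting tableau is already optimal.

a

Pivot element 2. New z-row = old z-row − (-2)·(row 4/2).
Updated z-row coefficients: a: -2, b: 0, s1: 0, s2: 0, s3: 0, s4: 1, s5: 0.
The most negative is -2 in column a, so a would enter next.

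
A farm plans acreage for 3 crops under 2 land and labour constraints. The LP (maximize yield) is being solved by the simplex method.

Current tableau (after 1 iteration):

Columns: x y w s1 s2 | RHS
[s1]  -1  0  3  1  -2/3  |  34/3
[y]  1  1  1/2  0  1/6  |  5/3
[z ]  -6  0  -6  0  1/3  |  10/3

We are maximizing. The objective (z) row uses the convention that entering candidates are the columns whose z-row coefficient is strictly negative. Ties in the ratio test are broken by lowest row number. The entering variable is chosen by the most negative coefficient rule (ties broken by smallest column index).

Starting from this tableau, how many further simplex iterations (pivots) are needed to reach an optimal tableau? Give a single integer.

2

pivot: x in, y out → z = 40/3
pivot: w in, x out → z = 70/3
No improving column remains; optimal.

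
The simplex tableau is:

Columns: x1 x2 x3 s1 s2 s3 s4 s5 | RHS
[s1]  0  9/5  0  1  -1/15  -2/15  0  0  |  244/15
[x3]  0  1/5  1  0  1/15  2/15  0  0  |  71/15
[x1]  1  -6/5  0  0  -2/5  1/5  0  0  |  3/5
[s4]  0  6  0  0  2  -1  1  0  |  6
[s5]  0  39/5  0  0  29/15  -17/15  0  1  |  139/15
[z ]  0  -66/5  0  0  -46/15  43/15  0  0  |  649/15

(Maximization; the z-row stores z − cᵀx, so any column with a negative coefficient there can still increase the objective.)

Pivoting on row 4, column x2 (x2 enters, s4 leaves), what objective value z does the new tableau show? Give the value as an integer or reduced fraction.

847/15

Minimum ratio for x2: 6/6 = 1.
z changes by −(z-row coeff of x2)·ratio = −(-66/5)·1 = 66/5.
New z = 649/15 + (66/5) = 847/15.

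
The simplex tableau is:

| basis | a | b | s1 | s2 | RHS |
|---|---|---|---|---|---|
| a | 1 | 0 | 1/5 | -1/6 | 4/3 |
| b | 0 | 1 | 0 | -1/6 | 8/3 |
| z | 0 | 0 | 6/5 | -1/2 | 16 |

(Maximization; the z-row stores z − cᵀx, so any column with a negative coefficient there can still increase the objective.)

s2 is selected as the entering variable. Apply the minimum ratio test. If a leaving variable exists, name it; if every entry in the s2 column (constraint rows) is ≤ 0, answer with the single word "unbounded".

unbounded

s2-column entries: row 1: -1/6, row 2: -1/6. All ≤ 0, so s2 can increase without bound; the LP is unbounded in this direction.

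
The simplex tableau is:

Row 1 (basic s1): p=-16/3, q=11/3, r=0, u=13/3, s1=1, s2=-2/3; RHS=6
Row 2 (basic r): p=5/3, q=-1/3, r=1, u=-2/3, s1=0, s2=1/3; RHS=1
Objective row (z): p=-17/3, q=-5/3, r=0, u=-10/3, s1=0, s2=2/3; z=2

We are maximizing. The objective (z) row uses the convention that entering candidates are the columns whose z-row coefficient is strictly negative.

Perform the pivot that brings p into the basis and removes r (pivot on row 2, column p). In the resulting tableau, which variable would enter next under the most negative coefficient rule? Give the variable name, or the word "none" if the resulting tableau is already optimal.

u

Pivot element 5/3. New z-row = old z-row − (-17/3)·(row 2/(5/3)).
Updated z-row coefficients: p: 0, q: -14/5, r: 17/5, u: -28/5, s1: 0, s2: 9/5.
The most negative is -28/5 in column u, so u would enter next.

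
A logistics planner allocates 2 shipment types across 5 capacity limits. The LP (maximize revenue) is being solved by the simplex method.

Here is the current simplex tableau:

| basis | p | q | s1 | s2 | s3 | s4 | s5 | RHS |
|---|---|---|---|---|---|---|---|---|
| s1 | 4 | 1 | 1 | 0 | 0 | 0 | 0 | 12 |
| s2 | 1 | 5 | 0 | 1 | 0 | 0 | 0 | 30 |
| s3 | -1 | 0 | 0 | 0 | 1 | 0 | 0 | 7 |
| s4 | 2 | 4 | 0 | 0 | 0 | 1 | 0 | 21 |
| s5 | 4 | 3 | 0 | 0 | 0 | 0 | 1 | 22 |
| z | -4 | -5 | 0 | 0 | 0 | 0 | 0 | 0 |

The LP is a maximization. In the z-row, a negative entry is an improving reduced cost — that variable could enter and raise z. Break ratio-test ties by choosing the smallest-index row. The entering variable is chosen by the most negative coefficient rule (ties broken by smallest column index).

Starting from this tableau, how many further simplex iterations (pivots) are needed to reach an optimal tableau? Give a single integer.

pivot: q in, s4 out → z = 105/4
pivot: p in, s1 out → z = 204/7
No improving column remains; optimal.

2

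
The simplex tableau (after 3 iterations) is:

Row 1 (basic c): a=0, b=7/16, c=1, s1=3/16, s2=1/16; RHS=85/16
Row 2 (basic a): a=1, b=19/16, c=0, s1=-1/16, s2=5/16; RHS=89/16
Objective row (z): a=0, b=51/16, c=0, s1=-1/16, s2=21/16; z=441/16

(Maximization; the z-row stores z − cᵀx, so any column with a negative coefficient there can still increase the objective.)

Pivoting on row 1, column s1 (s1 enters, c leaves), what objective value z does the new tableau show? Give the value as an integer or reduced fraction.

Minimum ratio for s1: (85/16)/(3/16) = 85/3.
z changes by −(z-row coeff of s1)·ratio = −(-1/16)·(85/3) = 85/48.
New z = 441/16 + (85/48) = 88/3.

88/3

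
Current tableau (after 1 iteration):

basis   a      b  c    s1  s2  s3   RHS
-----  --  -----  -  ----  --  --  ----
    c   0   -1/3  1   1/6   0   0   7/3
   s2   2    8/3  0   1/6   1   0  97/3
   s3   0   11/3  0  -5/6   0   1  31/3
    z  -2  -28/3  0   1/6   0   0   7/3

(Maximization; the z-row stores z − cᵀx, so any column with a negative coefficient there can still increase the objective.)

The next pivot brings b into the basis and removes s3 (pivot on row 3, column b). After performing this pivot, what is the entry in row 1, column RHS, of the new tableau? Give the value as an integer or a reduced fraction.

Pivot element is row 3, column b: 11/3.
Normalize row 3: new (row 3, RHS) = (31/3)/(11/3) = 31/11.
row 1 ← row 1 − (-1/3)·(new row 3): 7/3 − (-1/3)·(31/11) = 36/11.

36/11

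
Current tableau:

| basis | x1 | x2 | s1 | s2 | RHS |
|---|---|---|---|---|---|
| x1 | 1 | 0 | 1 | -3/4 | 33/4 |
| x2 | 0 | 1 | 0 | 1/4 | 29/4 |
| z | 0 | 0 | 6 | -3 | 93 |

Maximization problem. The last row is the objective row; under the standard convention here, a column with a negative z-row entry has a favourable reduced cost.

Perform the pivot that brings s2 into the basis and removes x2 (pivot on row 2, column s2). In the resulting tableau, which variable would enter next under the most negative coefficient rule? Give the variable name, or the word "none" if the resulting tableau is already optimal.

Pivot element 1/4. New z-row = old z-row − (-3)·(row 2/(1/4)).
Updated z-row coefficients: x1: 0, x2: 12, s1: 6, s2: 0.
No coefficient is strictly negative; the tableau after this pivot is optimal.

none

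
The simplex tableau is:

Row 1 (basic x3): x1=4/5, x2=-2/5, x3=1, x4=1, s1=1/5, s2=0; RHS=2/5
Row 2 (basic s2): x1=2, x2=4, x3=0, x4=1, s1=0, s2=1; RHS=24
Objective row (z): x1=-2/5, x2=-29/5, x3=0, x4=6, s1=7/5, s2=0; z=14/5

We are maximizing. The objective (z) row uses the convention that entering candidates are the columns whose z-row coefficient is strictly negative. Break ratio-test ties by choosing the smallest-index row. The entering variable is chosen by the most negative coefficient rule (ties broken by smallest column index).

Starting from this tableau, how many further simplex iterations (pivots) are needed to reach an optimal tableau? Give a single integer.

1

pivot: x2 in, s2 out → z = 188/5
No improving column remains; optimal.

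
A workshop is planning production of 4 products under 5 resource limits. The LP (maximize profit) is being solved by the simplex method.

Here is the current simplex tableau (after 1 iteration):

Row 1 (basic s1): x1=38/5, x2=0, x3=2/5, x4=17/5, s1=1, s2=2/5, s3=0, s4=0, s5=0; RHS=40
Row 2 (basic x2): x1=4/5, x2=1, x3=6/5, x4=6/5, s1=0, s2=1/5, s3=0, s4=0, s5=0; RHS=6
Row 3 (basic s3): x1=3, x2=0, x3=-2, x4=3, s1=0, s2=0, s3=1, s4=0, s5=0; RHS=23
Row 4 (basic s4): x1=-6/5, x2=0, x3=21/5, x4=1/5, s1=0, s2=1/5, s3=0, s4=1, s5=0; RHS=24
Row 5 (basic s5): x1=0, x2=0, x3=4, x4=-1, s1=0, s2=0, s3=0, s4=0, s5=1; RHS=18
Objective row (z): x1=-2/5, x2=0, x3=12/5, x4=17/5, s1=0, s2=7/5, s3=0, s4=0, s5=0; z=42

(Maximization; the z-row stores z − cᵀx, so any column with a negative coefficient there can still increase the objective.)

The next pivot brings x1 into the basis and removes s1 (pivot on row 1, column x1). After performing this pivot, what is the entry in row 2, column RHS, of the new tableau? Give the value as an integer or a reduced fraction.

Pivot element is row 1, column x1: 38/5.
Normalize row 1: new (row 1, RHS) = 40/(38/5) = 100/19.
row 2 ← row 2 − (4/5)·(new row 1): 6 − (4/5)·(100/19) = 34/19.

34/19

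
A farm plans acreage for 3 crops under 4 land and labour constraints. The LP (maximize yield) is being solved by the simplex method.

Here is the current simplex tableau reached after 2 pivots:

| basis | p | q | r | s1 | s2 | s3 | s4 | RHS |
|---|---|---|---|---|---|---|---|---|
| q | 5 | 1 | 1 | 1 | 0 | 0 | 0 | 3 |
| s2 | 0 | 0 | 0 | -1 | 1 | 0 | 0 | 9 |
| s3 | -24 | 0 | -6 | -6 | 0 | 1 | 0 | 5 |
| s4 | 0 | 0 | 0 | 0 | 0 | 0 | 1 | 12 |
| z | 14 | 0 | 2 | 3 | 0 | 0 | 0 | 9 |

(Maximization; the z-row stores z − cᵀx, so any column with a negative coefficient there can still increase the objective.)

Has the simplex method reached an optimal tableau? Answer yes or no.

yes

No objective-row coefficient is strictly negative, so no entering variable exists; the tableau is optimal.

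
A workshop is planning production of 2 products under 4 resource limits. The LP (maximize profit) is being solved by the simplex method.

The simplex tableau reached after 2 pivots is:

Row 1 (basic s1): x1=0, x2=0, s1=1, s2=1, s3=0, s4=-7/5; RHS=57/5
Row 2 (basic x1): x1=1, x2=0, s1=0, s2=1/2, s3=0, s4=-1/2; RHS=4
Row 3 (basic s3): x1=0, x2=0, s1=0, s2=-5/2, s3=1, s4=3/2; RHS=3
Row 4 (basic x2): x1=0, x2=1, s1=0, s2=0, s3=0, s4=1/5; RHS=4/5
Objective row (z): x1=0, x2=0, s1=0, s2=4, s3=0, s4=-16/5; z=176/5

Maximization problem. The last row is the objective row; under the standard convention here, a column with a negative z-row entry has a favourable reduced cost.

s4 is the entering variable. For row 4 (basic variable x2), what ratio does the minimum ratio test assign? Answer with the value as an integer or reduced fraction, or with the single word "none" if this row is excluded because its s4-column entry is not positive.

4

Ratio = RHS / (s4 entry) = (4/5) / (1/5) = 4.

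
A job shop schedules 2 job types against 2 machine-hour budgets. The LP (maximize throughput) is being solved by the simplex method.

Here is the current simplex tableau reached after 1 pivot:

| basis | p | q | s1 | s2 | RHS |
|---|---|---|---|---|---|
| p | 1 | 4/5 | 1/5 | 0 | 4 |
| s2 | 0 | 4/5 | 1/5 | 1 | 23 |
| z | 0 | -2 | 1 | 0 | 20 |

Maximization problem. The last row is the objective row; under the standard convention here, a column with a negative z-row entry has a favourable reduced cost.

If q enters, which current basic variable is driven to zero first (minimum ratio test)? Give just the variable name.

Ratios: row 1 (p): 4/(4/5) = 5; row 2 (s2): 23/(4/5) = 115/4.
Minimum ratio 5 is in the p row, so p leaves.

p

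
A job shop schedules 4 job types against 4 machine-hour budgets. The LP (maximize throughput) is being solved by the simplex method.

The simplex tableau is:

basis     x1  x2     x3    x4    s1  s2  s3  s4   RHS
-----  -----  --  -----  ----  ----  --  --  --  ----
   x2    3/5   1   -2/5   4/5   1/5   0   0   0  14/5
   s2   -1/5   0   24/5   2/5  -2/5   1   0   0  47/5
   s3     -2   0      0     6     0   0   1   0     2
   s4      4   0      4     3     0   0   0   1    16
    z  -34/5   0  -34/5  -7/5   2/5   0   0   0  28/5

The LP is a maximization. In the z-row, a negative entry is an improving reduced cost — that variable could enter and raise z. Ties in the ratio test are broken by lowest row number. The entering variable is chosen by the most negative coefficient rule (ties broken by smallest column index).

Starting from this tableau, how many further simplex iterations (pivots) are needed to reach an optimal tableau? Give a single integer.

pivot: x1 in, s4 out → z = 164/5
No improving column remains; optimal.

1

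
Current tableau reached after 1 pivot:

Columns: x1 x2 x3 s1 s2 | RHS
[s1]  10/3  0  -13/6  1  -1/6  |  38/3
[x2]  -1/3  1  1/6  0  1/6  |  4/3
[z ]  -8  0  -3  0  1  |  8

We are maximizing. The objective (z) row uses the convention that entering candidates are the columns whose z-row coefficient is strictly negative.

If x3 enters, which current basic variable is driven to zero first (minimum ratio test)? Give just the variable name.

Ratios: row 1 (s1): entry -13/6 ≤ 0, skip; row 2 (x2): (4/3)/(1/6) = 8.
Minimum ratio 8 is in the x2 row, so x2 leaves.

x2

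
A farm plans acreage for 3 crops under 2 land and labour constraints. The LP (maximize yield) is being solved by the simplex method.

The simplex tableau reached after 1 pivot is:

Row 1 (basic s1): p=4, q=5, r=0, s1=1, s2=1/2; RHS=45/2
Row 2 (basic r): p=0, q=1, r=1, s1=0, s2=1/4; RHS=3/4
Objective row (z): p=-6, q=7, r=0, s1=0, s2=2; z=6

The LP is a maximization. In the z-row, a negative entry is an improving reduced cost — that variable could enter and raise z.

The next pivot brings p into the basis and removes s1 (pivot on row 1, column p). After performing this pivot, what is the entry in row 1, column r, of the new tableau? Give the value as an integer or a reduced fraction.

Pivot element is row 1, column p: 4.
Normalize row 1: new (row 1, r) = 0/4 = 0.
Row 1 is the pivot row, so the entry is 0.

0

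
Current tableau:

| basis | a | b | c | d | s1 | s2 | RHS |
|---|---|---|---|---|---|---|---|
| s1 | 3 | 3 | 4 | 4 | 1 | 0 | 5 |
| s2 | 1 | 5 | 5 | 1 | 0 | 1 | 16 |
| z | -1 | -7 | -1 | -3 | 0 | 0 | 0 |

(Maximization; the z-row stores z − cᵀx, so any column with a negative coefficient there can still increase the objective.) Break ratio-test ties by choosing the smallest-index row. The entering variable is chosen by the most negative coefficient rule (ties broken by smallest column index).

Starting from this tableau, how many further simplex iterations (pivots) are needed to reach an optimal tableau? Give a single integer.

1

pivot: b in, s1 out → z = 35/3
No improving column remains; optimal.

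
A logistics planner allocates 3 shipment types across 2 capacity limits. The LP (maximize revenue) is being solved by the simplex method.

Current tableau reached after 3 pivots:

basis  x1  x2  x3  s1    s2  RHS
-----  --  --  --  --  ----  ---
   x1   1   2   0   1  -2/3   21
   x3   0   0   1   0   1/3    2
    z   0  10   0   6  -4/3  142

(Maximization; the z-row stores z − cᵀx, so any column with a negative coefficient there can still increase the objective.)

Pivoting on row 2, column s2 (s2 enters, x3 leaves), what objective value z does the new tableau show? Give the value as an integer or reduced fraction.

Minimum ratio for s2: 2/(1/3) = 6.
z changes by −(z-row coeff of s2)·ratio = −(-4/3)·6 = 8.
New z = 142 + 8 = 150.

150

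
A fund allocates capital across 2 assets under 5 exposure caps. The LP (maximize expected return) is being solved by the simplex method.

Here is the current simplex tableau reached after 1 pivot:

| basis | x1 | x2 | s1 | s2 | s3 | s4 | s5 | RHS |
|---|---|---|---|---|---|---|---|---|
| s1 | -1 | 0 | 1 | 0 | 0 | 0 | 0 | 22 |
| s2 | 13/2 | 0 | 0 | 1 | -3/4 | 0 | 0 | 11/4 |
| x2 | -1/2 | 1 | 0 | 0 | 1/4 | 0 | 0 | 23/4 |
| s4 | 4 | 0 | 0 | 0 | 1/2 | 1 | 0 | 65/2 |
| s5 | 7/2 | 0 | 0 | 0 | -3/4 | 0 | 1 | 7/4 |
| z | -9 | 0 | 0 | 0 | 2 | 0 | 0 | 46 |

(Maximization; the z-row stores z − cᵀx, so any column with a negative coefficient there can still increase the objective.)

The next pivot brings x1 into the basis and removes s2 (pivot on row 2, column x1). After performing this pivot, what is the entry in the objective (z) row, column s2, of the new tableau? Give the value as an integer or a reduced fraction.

Pivot element is row 2, column x1: 13/2.
Normalize row 2: new (row 2, s2) = 1/(13/2) = 2/13.
z-row ← z-row − (-9)·(new row 2): 0 − (-9)·(2/13) = 18/13.

18/13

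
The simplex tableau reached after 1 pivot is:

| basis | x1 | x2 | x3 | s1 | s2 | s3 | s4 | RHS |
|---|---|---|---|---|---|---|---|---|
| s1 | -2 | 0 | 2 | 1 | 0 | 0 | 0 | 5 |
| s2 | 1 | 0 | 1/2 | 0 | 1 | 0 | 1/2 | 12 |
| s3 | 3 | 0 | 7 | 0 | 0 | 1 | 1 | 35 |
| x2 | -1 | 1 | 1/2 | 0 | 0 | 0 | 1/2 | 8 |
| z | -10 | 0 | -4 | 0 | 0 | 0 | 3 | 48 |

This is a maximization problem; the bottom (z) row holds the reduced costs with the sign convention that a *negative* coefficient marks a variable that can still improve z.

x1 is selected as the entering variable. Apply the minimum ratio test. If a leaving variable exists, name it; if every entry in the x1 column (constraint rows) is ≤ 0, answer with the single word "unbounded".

s3

Ratios: row 1 (s1): entry -2 ≤ 0, skip; row 2 (s2): 12/1 = 12; row 3 (s3): 35/3 = 35/3; row 4 (x2): entry -1 ≤ 0, skip.
Minimum ratio is in the s3 row, so s3 leaves.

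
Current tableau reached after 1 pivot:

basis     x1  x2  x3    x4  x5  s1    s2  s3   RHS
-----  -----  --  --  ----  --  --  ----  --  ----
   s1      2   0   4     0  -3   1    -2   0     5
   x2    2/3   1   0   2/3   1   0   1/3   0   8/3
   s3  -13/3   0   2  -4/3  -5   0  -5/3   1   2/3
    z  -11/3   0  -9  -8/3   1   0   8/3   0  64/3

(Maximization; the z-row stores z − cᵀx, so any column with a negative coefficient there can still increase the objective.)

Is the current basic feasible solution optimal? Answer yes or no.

Column x1 has objective-row coefficient -11/3, which is negative; an improving pivot exists, so not yet optimal.

no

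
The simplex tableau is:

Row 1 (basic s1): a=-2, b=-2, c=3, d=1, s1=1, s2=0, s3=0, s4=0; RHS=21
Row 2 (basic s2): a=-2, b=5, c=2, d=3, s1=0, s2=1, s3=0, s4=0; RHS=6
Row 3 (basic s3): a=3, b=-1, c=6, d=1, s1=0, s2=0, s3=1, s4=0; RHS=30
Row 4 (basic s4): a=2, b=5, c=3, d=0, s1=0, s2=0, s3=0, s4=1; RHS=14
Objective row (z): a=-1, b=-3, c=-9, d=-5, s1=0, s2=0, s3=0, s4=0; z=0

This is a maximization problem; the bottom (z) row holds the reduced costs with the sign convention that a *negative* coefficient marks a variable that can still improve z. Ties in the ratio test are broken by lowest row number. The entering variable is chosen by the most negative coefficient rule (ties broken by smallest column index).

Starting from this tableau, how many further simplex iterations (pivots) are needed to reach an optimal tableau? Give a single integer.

3

pivot: c in, s2 out → z = 27
pivot: a in, s4 out → z = 37
pivot: d in, c out → z = 121/3
No improving column remains; optimal.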